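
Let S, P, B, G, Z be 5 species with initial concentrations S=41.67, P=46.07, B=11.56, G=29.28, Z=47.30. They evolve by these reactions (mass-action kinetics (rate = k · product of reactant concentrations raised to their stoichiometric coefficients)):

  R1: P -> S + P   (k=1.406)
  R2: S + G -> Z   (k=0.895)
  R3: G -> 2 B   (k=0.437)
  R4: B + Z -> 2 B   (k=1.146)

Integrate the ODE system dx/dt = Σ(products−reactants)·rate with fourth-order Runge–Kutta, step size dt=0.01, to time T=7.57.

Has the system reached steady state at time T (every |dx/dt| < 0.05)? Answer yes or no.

RK4 with dt=0.01: 757 steps to T=7.57. Trajectory (selected grid times):
t=0.00: S=41.67 P=46.07 B=11.56 G=29.28 Z=47.30
t=0.84: S=67.29 P=46.07 B=88.63 G=0.00 Z=0.00
t=1.68: S=121.70 P=46.07 B=88.63 G=0.00 Z=0.00
t=2.52: S=176.11 P=46.07 B=88.63 G=0.00 Z=0.00
t=3.36: S=230.52 P=46.07 B=88.63 G=0.00 Z=0.00
t=4.21: S=285.58 P=46.07 B=88.63 G=0.00 Z=0.00
t=5.05: S=339.99 P=46.07 B=88.63 G=0.00 Z=-0.00
t=5.89: S=394.40 P=46.07 B=88.63 G=0.00 Z=-0.00
t=6.73: S=448.81 P=46.07 B=88.63 G=0.00 Z=-0.00
t=7.57: S=503.22 P=46.07 B=88.63 G=0.00 Z=-0.00
Rates at T: R1=64.7744, R2=0.0000, R3=0.0000, R4=-0.0000
dx/dt at T (Σ net stoichiometry × rate): S=+64.7744, P=+0.0000, B=-0.0000, G=-0.0000, Z=+0.0000
Largest |dx/dt| is |+64.7744| (S) ≥ 0.05 → not steady.

Steady state at T: no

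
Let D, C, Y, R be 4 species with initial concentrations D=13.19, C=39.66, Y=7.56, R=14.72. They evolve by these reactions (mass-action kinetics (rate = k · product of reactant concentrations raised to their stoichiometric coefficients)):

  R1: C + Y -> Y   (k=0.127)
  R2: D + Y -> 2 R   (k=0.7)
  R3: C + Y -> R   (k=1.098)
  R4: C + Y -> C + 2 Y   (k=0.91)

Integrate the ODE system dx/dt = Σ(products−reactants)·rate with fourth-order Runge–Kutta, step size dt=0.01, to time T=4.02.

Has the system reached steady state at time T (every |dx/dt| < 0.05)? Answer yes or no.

RK4 with dt=0.01: 402 steps to T=4.02. Trajectory (selected grid times):
t=0.00: D=13.19 C=39.66 Y=7.56 R=14.72
t=0.45: D=8.78 C=19.47 Y=0.06 R=41.63
t=0.89: D=8.75 C=19.34 Y=0.00 R=41.82
t=1.34: D=8.75 C=19.34 Y=0.00 R=41.82
t=1.79: D=8.75 C=19.34 Y=0.00 R=41.82
t=2.23: D=8.75 C=19.34 Y=0.00 R=41.82
t=2.68: D=8.75 C=19.34 Y=0.00 R=41.82
t=3.13: D=8.75 C=19.34 Y=0.00 R=41.82
t=3.57: D=8.75 C=19.34 Y=0.00 R=41.82
t=4.02: D=8.75 C=19.34 Y=0.00 R=41.82
Rates at T: R1=0.0000, R2=0.0000, R3=0.0000, R4=0.0000
dx/dt at T (Σ net stoichiometry × rate): D=-0.0000, C=-0.0000, Y=-0.0000, R=+0.0000
Largest |dx/dt| is |+0.0000| (R) < 0.05 → steady.

Steady state at T: yes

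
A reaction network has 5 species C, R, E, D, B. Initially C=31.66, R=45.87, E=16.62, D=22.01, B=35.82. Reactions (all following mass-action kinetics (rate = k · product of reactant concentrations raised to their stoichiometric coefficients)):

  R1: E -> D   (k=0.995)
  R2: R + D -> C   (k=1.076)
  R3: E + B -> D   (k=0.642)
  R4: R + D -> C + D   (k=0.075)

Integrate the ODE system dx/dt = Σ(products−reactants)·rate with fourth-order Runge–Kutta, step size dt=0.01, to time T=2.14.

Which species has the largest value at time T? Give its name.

RK4 with dt=0.01: 214 steps to T=2.14. Trajectory (selected grid times):
t=0.00: C=31.66 R=45.87 E=16.62 D=22.01 B=35.82
t=0.24: C=70.08 R=7.45 E=0.35 D=2.36 B=20.42
t=0.48: C=72.31 R=5.22 E=0.01 D=0.62 B=20.11
t=0.71: C=72.78 R=4.75 E=0.00 D=0.19 B=20.10
t=0.95: C=72.92 R=4.61 E=0.00 D=0.06 B=20.10
t=1.19: C=72.96 R=4.57 E=0.00 D=0.02 B=20.10
t=1.43: C=72.98 R=4.55 E=0.00 D=0.01 B=20.10
t=1.66: C=72.98 R=4.55 E=0.00 D=0.00 B=20.10
t=1.90: C=72.98 R=4.55 E=0.00 D=0.00 B=20.10
t=2.14: C=72.98 R=4.55 E=0.00 D=0.00 B=20.10
At T=2.14: C=72.98 R=4.55 E=0.00 D=0.00 B=20.10; the largest is C.

Dominant species at T: C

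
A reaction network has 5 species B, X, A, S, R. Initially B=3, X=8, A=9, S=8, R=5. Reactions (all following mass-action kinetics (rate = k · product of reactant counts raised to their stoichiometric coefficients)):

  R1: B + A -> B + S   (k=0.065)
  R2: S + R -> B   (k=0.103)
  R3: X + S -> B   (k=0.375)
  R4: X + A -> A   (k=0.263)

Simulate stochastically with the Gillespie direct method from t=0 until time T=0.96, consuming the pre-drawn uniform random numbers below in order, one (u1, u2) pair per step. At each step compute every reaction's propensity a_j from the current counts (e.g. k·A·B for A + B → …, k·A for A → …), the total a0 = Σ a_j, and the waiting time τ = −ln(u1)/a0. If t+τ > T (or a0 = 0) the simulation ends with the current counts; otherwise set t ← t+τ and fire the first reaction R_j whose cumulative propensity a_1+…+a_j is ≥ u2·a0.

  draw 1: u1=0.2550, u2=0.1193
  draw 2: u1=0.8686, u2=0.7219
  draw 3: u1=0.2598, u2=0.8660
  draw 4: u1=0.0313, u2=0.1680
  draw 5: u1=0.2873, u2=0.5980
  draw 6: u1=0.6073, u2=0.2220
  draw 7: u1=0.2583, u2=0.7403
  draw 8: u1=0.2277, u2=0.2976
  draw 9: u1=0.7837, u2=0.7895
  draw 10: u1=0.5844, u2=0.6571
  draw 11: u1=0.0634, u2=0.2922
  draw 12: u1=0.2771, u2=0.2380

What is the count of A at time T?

t=0.000: B=3 X=8 A=9 S=8 R=5
Draw 1: a1=1.755, a2=4.120, a3=24.000, a4=18.936, a0=48.811; τ=−ln(0.2550)/48.811=0.028 → t=0.028; u2·a0=0.1193·48.811=5.823; a1=1.755 < 5.823 ≤ a1+a2=5.875 → R2 fires; B=4 X=8 A=9 S=7 R=4
Draw 2: a1=2.340, a2=2.884, a3=21.000, a4=18.936, a0=45.160; τ=−ln(0.8686)/45.160=0.003 → t=0.031; u2·a0=0.7219·45.160=32.601; a1+…+a3=26.224 < 32.601 ≤ a1+…+a4=45.160 → R4 fires; B=4 X=7 A=9 S=7 R=4
Draw 3: a1=2.340, a2=2.884, a3=18.375, a4=16.569, a0=40.168; τ=−ln(0.2598)/40.168=0.034 → t=0.065; u2·a0=0.8660·40.168=34.785; a1+…+a3=23.599 < 34.785 ≤ a1+…+a4=40.168 → R4 fires; B=4 X=6 A=9 S=7 R=4
Draw 4: a1=2.340, a2=2.884, a3=15.750, a4=14.202, a0=35.176; τ=−ln(0.0313)/35.176=0.098 → t=0.163; u2·a0=0.1680·35.176=5.910; a1+a2=5.224 < 5.910 ≤ a1+…+a3=20.974 → R3 fires; B=5 X=5 A=9 S=6 R=4
Draw 5: a1=2.925, a2=2.472, a3=11.250, a4=11.835, a0=28.482; τ=−ln(0.2873)/28.482=0.044 → t=0.207; u2·a0=0.5980·28.482=17.032; a1+…+a3=16.647 < 17.032 ≤ a1+…+a4=28.482 → R4 fires; B=5 X=4 A=9 S=6 R=4
Draw 6: a1=2.925, a2=2.472, a3=9.000, a4=9.468, a0=23.865; τ=−ln(0.6073)/23.865=0.021 → t=0.228; u2·a0=0.2220·23.865=5.298; a1=2.925 < 5.298 ≤ a1+a2=5.397 → R2 fires; B=6 X=4 A=9 S=5 R=3
Draw 7: a1=3.510, a2=1.545, a3=7.500, a4=9.468, a0=22.023; τ=−ln(0.2583)/22.023=0.061 → t=0.289; u2·a0=0.7403·22.023=16.304; a1+…+a3=12.555 < 16.304 ≤ a1+…+a4=22.023 → R4 fires; B=6 X=3 A=9 S=5 R=3
Draw 8: a1=3.510, a2=1.545, a3=5.625, a4=7.101, a0=17.781; τ=−ln(0.2277)/17.781=0.083 → t=0.373; u2·a0=0.2976·17.781=5.292; a1+a2=5.055 < 5.292 ≤ a1+…+a3=10.680 → R3 fires; B=7 X=2 A=9 S=4 R=3
Draw 9: a1=4.095, a2=1.236, a3=3.000, a4=4.734, a0=13.065; τ=−ln(0.7837)/13.065=0.019 → t=0.391; u2·a0=0.7895·13.065=10.315; a1+…+a3=8.331 < 10.315 ≤ a1+…+a4=13.065 → R4 fires; B=7 X=1 A=9 S=4 R=3
Draw 10: a1=4.095, a2=1.236, a3=1.500, a4=2.367, a0=9.198; τ=−ln(0.5844)/9.198=0.058 → t=0.450; u2·a0=0.6571·9.198=6.044; a1+a2=5.331 < 6.044 ≤ a1+…+a3=6.831 → R3 fires; B=8 X=0 A=9 S=3 R=3
Draw 11: a1=4.680, a2=0.927, a3=0.000, a4=0.000, a0=5.607; τ=−ln(0.0634)/5.607=0.492 → t=0.942; u2·a0=0.2922·5.607=1.638 ≤ a1=4.680 → R1 fires; B=8 X=0 A=8 S=4 R=3
Draw 12: a1=4.160, a2=1.236, a3=0.000, a4=0.000, a0=5.396; τ=−ln(0.2771)/5.396=0.238 → t=1.179 > T=0.96: stop.
Read off A at T=0.96: 8

A at T = 8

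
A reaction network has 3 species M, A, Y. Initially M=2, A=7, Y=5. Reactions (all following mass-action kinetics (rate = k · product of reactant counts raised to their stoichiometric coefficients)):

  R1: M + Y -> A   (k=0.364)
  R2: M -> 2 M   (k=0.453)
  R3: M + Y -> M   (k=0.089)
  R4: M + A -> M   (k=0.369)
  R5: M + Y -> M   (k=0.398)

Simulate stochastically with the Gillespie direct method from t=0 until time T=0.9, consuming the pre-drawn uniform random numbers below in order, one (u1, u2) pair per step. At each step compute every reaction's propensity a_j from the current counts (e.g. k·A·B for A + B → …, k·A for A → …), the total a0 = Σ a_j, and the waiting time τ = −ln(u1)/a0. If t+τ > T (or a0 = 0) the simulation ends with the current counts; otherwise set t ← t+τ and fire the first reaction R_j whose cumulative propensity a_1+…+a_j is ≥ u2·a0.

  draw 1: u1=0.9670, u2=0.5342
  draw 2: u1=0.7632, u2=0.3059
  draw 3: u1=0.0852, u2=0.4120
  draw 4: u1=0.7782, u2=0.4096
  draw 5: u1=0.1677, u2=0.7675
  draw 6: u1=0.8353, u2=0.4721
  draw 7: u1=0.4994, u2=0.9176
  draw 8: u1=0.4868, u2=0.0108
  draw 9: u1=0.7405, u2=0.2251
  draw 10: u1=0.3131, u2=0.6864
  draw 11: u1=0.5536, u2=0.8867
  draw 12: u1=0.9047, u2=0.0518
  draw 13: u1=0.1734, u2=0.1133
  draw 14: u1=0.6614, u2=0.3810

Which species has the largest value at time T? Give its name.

Dominant species at T: M

t=0.000: M=2 A=7 Y=5
Draw 1: a1=3.640, a2=0.906, a3=0.890, a4=5.166, a5=3.980, a0=14.582; τ=−ln(0.9670)/14.582=0.002 → t=0.002; u2·a0=0.5342·14.582=7.790; a1+…+a3=5.436 < 7.790 ≤ a1+…+a4=10.602 → R4 fires; M=2 A=6 Y=5
Draw 2: a1=3.640, a2=0.906, a3=0.890, a4=4.428, a5=3.980, a0=13.844; τ=−ln(0.7632)/13.844=0.020 → t=0.022; u2·a0=0.3059·13.844=4.235; a1=3.640 < 4.235 ≤ a1+a2=4.546 → R2 fires; M=3 A=6 Y=5
Draw 3: a1=5.460, a2=1.359, a3=1.335, a4=6.642, a5=5.970, a0=20.766; τ=−ln(0.0852)/20.766=0.119 → t=0.140; u2·a0=0.4120·20.766=8.556; a1+…+a3=8.154 < 8.556 ≤ a1+…+a4=14.796 → R4 fires; M=3 A=5 Y=5
Draw 4: a1=5.460, a2=1.359, a3=1.335, a4=5.535, a5=5.970, a0=19.659; τ=−ln(0.7782)/19.659=0.013 → t=0.153; u2·a0=0.4096·19.659=8.052; a1+a2=6.819 < 8.052 ≤ a1+…+a3=8.154 → R3 fires; M=3 A=5 Y=4
Draw 5: a1=4.368, a2=1.359, a3=1.068, a4=5.535, a5=4.776, a0=17.106; τ=−ln(0.1677)/17.106=0.104 → t=0.258; u2·a0=0.7675·17.106=13.129; a1+…+a4=12.330 < 13.129 ≤ a1+…+a5=17.106 → R5 fires; M=3 A=5 Y=3
Draw 6: a1=3.276, a2=1.359, a3=0.801, a4=5.535, a5=3.582, a0=14.553; τ=−ln(0.8353)/14.553=0.012 → t=0.270; u2·a0=0.4721·14.553=6.870; a1+…+a3=5.436 < 6.870 ≤ a1+…+a4=10.971 → R4 fires; M=3 A=4 Y=3
Draw 7: a1=3.276, a2=1.359, a3=0.801, a4=4.428, a5=3.582, a0=13.446; τ=−ln(0.4994)/13.446=0.052 → t=0.322; u2·a0=0.9176·13.446=12.338; a1+…+a4=9.864 < 12.338 ≤ a1+…+a5=13.446 → R5 fires; M=3 A=4 Y=2
Draw 8: a1=2.184, a2=1.359, a3=0.534, a4=4.428, a5=2.388, a0=10.893; τ=−ln(0.4868)/10.893=0.066 → t=0.388; u2·a0=0.0108·10.893=0.118 ≤ a1=2.184 → R1 fires; M=2 A=5 Y=1
Draw 9: a1=0.728, a2=0.906, a3=0.178, a4=3.690, a5=0.796, a0=6.298; τ=−ln(0.7405)/6.298=0.048 → t=0.435; u2·a0=0.2251·6.298=1.418; a1=0.728 < 1.418 ≤ a1+a2=1.634 → R2 fires; M=3 A=5 Y=1
Draw 10: a1=1.092, a2=1.359, a3=0.267, a4=5.535, a5=1.194, a0=9.447; τ=−ln(0.3131)/9.447=0.123 → t=0.558; u2·a0=0.6864·9.447=6.484; a1+…+a3=2.718 < 6.484 ≤ a1+…+a4=8.253 → R4 fires; M=3 A=4 Y=1
Draw 11: a1=1.092, a2=1.359, a3=0.267, a4=4.428, a5=1.194, a0=8.340; τ=−ln(0.5536)/8.340=0.071 → t=0.629; u2·a0=0.8867·8.340=7.395; a1+…+a4=7.146 < 7.395 ≤ a1+…+a5=8.340 → R5 fires; M=3 A=4 Y=0
Draw 12: a1=0.000, a2=1.359, a3=0.000, a4=4.428, a5=0.000, a0=5.787; τ=−ln(0.9047)/5.787=0.017 → t=0.646; u2·a0=0.0518·5.787=0.300; a1=0.000 < 0.300 ≤ a1+a2=1.359 → R2 fires; M=4 A=4 Y=0
Draw 13: a1=0.000, a2=1.812, a3=0.000, a4=5.904, a5=0.000, a0=7.716; τ=−ln(0.1734)/7.716=0.227 → t=0.874; u2·a0=0.1133·7.716=0.874; a1=0.000 < 0.874 ≤ a1+a2=1.812 → R2 fires; M=5 A=4 Y=0
Draw 14: a1=0.000, a2=2.265, a3=0.000, a4=7.380, a5=0.000, a0=9.645; τ=−ln(0.6614)/9.645=0.043 → t=0.916 > T=0.9: stop.
At T=0.9: M=5 A=4 Y=0; the largest is M.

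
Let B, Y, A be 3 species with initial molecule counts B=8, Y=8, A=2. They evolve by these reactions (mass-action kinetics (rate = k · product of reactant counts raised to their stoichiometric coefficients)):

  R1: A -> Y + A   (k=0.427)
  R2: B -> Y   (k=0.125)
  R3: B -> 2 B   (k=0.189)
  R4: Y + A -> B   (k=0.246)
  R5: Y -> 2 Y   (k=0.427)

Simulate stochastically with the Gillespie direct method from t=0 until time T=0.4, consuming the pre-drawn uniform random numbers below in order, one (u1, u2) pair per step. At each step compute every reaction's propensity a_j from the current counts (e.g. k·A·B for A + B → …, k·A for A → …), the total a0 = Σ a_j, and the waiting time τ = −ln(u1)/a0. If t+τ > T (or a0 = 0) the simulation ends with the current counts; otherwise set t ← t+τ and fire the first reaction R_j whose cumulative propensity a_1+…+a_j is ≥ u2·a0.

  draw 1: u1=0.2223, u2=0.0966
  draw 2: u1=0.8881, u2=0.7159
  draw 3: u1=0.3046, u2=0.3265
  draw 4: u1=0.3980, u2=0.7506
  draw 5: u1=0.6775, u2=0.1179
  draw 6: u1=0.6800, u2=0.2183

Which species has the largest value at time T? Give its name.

t=0.000: B=8 Y=8 A=2
Draw 1: a1=0.854, a2=1.000, a3=1.512, a4=3.936, a5=3.416, a0=10.718; τ=−ln(0.2223)/10.718=0.140 → t=0.140; u2·a0=0.0966·10.718=1.035; a1=0.854 < 1.035 ≤ a1+a2=1.854 → R2 fires; B=7 Y=9 A=2
Draw 2: a1=0.854, a2=0.875, a3=1.323, a4=4.428, a5=3.843, a0=11.323; τ=−ln(0.8881)/11.323=0.010 → t=0.151; u2·a0=0.7159·11.323=8.106; a1+…+a4=7.480 < 8.106 ≤ a1+…+a5=11.323 → R5 fires; B=7 Y=10 A=2
Draw 3: a1=0.854, a2=0.875, a3=1.323, a4=4.920, a5=4.270, a0=12.242; τ=−ln(0.3046)/12.242=0.097 → t=0.248; u2·a0=0.3265·12.242=3.997; a1+…+a3=3.052 < 3.997 ≤ a1+…+a4=7.972 → R4 fires; B=8 Y=9 A=1
Draw 4: a1=0.427, a2=1.000, a3=1.512, a4=2.214, a5=3.843, a0=8.996; τ=−ln(0.3980)/8.996=0.102 → t=0.350; u2·a0=0.7506·8.996=6.752; a1+…+a4=5.153 < 6.752 ≤ a1+…+a5=8.996 → R5 fires; B=8 Y=10 A=1
Draw 5: a1=0.427, a2=1.000, a3=1.512, a4=2.460, a5=4.270, a0=9.669; τ=−ln(0.6775)/9.669=0.040 → t=0.391; u2·a0=0.1179·9.669=1.140; a1=0.427 < 1.140 ≤ a1+a2=1.427 → R2 fires; B=7 Y=11 A=1
Draw 6: a1=0.427, a2=0.875, a3=1.323, a4=2.706, a5=4.697, a0=10.028; τ=−ln(0.6800)/10.028=0.038 → t=0.429 > T=0.4: stop.
At T=0.4: B=7 Y=11 A=1; the largest is Y.

Dominant species at T: Y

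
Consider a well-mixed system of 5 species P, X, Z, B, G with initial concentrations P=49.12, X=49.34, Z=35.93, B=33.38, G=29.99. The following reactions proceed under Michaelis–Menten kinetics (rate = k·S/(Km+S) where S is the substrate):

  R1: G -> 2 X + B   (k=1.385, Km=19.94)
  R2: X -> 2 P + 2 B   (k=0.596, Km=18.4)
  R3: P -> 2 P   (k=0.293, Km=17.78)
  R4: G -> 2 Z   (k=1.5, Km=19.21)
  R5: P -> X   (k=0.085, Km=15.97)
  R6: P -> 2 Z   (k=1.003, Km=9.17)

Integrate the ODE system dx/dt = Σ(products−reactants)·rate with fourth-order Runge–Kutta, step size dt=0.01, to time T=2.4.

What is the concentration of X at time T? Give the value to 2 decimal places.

RK4 with dt=0.01: 240 steps to T=2.4. Trajectory (selected grid times):
t=0.00: P=49.12 X=49.34 Z=35.93 B=33.38 G=29.99
t=0.27: P=49.17 X=49.69 Z=36.88 B=33.84 G=29.52
t=0.53: P=49.21 X=50.02 Z=37.79 B=34.28 G=29.07
t=0.80: P=49.26 X=50.36 Z=38.73 B=34.74 G=28.61
t=1.07: P=49.31 X=50.70 Z=39.67 B=35.19 G=28.14
t=1.33: P=49.36 X=51.02 Z=40.57 B=35.63 G=27.70
t=1.60: P=49.41 X=51.36 Z=41.51 B=36.08 G=27.25
t=1.87: P=49.46 X=51.68 Z=42.44 B=36.53 G=26.80
t=2.13: P=49.50 X=52.00 Z=43.33 B=36.97 G=26.36
t=2.40: P=49.55 X=52.32 Z=44.25 B=37.42 G=25.92
Read off X at T=2.4: 52.32

X at T = 52.32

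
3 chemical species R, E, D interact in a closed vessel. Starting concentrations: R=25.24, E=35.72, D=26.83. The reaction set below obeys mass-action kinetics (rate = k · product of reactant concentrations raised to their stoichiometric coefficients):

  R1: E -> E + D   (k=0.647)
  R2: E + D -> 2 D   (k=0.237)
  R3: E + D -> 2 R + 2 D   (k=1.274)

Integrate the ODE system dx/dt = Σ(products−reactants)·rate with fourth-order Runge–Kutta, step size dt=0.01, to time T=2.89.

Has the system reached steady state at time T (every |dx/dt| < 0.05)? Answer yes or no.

RK4 with dt=0.01: 289 steps to T=2.89. Trajectory (selected grid times):
t=0.00: R=25.24 E=35.72 D=26.83
t=0.32: R=85.47 E=0.00 D=62.91
t=0.64: R=85.47 E=0.00 D=62.91
t=0.96: R=85.47 E=0.00 D=62.91
t=1.28: R=85.47 E=0.00 D=62.91
t=1.61: R=85.47 E=0.00 D=62.91
t=1.93: R=85.47 E=0.00 D=62.91
t=2.25: R=85.47 E=0.00 D=62.91
t=2.57: R=85.47 E=0.00 D=62.91
t=2.89: R=85.47 E=0.00 D=62.91
Rates at T: R1=0.0000, R2=0.0000, R3=0.0000
dx/dt at T (Σ net stoichiometry × rate): R=+0.0000, E=-0.0000, D=+0.0000
Largest |dx/dt| is |+0.0000| (R) < 0.05 → steady.

Steady state at T: yes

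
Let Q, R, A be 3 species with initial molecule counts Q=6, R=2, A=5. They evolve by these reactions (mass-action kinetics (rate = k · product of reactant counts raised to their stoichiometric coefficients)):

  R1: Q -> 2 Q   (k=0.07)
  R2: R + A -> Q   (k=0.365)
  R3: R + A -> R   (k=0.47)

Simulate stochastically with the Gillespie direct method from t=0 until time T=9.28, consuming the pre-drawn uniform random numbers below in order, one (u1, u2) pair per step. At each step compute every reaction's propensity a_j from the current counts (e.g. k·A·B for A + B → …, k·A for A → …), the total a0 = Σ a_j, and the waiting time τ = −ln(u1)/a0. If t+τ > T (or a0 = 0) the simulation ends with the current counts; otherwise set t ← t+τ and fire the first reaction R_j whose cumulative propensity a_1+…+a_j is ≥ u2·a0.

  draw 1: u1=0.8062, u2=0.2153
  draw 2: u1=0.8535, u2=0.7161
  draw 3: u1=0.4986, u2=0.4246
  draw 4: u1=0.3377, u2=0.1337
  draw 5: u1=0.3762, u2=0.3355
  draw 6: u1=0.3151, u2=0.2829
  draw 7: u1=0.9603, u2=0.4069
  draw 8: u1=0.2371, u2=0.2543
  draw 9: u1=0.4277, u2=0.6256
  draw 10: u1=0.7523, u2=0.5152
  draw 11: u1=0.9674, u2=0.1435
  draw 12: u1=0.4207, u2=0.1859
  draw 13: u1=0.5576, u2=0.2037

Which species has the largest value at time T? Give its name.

Dominant species at T: Q

t=0.000: Q=6 R=2 A=5
Draw 1: a1=0.420, a2=3.650, a3=4.700, a0=8.770; τ=−ln(0.8062)/8.770=0.025 → t=0.025; u2·a0=0.2153·8.770=1.888; a1=0.420 < 1.888 ≤ a1+a2=4.070 → R2 fires; Q=7 R=1 A=4
Draw 2: a1=0.490, a2=1.460, a3=1.880, a0=3.830; τ=−ln(0.8535)/3.830=0.041 → t=0.066; u2·a0=0.7161·3.830=2.743; a1+a2=1.950 < 2.743 ≤ a1+…+a3=3.830 → R3 fires; Q=7 R=1 A=3
Draw 3: a1=0.490, a2=1.095, a3=1.410, a0=2.995; τ=−ln(0.4986)/2.995=0.232 → t=0.298; u2·a0=0.4246·2.995=1.272; a1=0.490 < 1.272 ≤ a1+a2=1.585 → R2 fires; Q=8 R=0 A=2
Draw 4: a1=0.560, a2=0.000, a3=0.000, a0=0.560; τ=−ln(0.3377)/0.560=1.939 → t=2.237; u2·a0=0.1337·0.560=0.075 ≤ a1=0.560 → R1 fires; Q=9 R=0 A=2
Draw 5: a1=0.630, a2=0.000, a3=0.000, a0=0.630; τ=−ln(0.3762)/0.630=1.552 → t=3.789; u2·a0=0.3355·0.630=0.211 ≤ a1=0.630 → R1 fires; Q=10 R=0 A=2
Draw 6: a1=0.700, a2=0.000, a3=0.000, a0=0.700; τ=−ln(0.3151)/0.700=1.650 → t=5.438; u2·a0=0.2829·0.700=0.198 ≤ a1=0.700 → R1 fires; Q=11 R=0 A=2
Draw 7: a1=0.770, a2=0.000, a3=0.000, a0=0.770; τ=−ln(0.9603)/0.770=0.053 → t=5.491; u2·a0=0.4069·0.770=0.313 ≤ a1=0.770 → R1 fires; Q=12 R=0 A=2
Draw 8: a1=0.840, a2=0.000, a3=0.000, a0=0.840; τ=−ln(0.2371)/0.840=1.713 → t=7.205; u2·a0=0.2543·0.840=0.214 ≤ a1=0.840 → R1 fires; Q=13 R=0 A=2
Draw 9: a1=0.910, a2=0.000, a3=0.000, a0=0.910; τ=−ln(0.4277)/0.910=0.933 → t=8.138; u2·a0=0.6256·0.910=0.569 ≤ a1=0.910 → R1 fires; Q=14 R=0 A=2
Draw 10: a1=0.980, a2=0.000, a3=0.000, a0=0.980; τ=−ln(0.7523)/0.980=0.290 → t=8.428; u2·a0=0.5152·0.980=0.505 ≤ a1=0.980 → R1 fires; Q=15 R=0 A=2
Draw 11: a1=1.050, a2=0.000, a3=0.000, a0=1.050; τ=−ln(0.9674)/1.050=0.032 → t=8.460; u2·a0=0.1435·1.050=0.151 ≤ a1=1.050 → R1 fires; Q=16 R=0 A=2
Draw 12: a1=1.120, a2=0.000, a3=0.000, a0=1.120; τ=−ln(0.4207)/1.120=0.773 → t=9.233; u2·a0=0.1859·1.120=0.208 ≤ a1=1.120 → R1 fires; Q=17 R=0 A=2
Draw 13: a1=1.190, a2=0.000, a3=0.000, a0=1.190; τ=−ln(0.5576)/1.190=0.491 → t=9.724 > T=9.28: stop.
At T=9.28: Q=17 R=0 A=2; the largest is Q.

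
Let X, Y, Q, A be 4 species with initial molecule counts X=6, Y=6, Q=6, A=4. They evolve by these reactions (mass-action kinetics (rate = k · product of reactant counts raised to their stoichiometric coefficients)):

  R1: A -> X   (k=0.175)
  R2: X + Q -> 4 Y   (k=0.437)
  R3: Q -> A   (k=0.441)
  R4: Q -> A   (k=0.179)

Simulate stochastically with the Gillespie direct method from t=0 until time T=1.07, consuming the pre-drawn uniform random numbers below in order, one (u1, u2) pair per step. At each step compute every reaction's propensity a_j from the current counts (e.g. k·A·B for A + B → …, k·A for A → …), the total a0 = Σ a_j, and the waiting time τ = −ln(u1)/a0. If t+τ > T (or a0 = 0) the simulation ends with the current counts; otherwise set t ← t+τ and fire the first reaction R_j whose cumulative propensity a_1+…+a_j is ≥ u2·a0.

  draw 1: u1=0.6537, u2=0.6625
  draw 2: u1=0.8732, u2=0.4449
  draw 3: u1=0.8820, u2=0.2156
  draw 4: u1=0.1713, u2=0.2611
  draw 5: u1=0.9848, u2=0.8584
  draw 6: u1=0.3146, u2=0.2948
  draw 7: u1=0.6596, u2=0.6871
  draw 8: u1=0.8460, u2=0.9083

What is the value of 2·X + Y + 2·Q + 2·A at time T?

Check how each reaction changes W = 2·X + Y + 2·Q + 2·A (weight of products minus weight of reactants):
R1: A -> X: (2·1) − (2·1) = 2 − 2 = 0
R2: X + Q -> 4 Y: (1·4) − (2·1 + 2·1) = 4 − 4 = 0
R3: Q -> A: (2·1) − (2·1) = 2 − 2 = 0
R4: Q -> A: (2·1) − (2·1) = 2 − 2 = 0
Every reaction leaves W unchanged, so W is conserved and no simulation is needed: W(T) = W(0) = 2·6 + 6 + 2·6 + 2·4 = 38

Value at T = 38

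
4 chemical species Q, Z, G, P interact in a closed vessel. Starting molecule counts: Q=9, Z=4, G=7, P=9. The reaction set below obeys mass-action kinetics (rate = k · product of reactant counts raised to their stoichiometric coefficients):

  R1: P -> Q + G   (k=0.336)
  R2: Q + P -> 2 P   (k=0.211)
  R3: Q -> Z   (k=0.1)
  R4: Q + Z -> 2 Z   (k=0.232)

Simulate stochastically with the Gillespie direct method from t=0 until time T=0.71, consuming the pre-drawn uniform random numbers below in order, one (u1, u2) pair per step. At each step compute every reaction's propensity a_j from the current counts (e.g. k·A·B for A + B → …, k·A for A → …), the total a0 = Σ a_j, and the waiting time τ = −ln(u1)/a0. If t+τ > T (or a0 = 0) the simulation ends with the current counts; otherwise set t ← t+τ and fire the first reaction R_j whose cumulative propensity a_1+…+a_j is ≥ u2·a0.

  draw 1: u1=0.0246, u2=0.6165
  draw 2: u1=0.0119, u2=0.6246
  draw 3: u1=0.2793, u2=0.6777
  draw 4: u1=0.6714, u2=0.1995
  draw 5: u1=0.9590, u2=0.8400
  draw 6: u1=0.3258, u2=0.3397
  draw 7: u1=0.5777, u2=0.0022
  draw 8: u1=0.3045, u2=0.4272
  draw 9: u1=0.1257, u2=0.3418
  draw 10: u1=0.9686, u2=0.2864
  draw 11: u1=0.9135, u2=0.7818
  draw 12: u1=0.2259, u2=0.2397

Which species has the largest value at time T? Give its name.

t=0.000: Q=9 Z=4 G=7 P=9
Draw 1: a1=3.024, a2=17.091, a3=0.900, a4=8.352, a0=29.367; τ=−ln(0.0246)/29.367=0.126 → t=0.126; u2·a0=0.6165·29.367=18.105; a1=3.024 < 18.105 ≤ a1+a2=20.115 → R2 fires; Q=8 Z=4 G=7 P=10
Draw 2: a1=3.360, a2=16.880, a3=0.800, a4=7.424, a0=28.464; τ=−ln(0.0119)/28.464=0.156 → t=0.282; u2·a0=0.6246·28.464=17.779; a1=3.360 < 17.779 ≤ a1+a2=20.240 → R2 fires; Q=7 Z=4 G=7 P=11
Draw 3: a1=3.696, a2=16.247, a3=0.700, a4=6.496, a0=27.139; τ=−ln(0.2793)/27.139=0.047 → t=0.329; u2·a0=0.6777·27.139=18.392; a1=3.696 < 18.392 ≤ a1+a2=19.943 → R2 fires; Q=6 Z=4 G=7 P=12
Draw 4: a1=4.032, a2=15.192, a3=0.600, a4=5.568, a0=25.392; τ=−ln(0.6714)/25.392=0.016 → t=0.345; u2·a0=0.1995·25.392=5.066; a1=4.032 < 5.066 ≤ a1+a2=19.224 → R2 fires; Q=5 Z=4 G=7 P=13
Draw 5: a1=4.368, a2=13.715, a3=0.500, a4=4.640, a0=23.223; τ=−ln(0.9590)/23.223=0.002 → t=0.346; u2·a0=0.8400·23.223=19.507; a1+…+a3=18.583 < 19.507 ≤ a1+…+a4=23.223 → R4 fires; Q=4 Z=5 G=7 P=13
Draw 6: a1=4.368, a2=10.972, a3=0.400, a4=4.640, a0=20.380; τ=−ln(0.3258)/20.380=0.055 → t=0.401; u2·a0=0.3397·20.380=6.923; a1=4.368 < 6.923 ≤ a1+a2=15.340 → R2 fires; Q=3 Z=5 G=7 P=14
Draw 7: a1=4.704, a2=8.862, a3=0.300, a4=3.480, a0=17.346; τ=−ln(0.5777)/17.346=0.032 → t=0.433; u2·a0=0.0022·17.346=0.038 ≤ a1=4.704 → R1 fires; Q=4 Z=5 G=8 P=13
Draw 8: a1=4.368, a2=10.972, a3=0.400, a4=4.640, a0=20.380; τ=−ln(0.3045)/20.380=0.058 → t=0.491; u2·a0=0.4272·20.380=8.706; a1=4.368 < 8.706 ≤ a1+a2=15.340 → R2 fires; Q=3 Z=5 G=8 P=14
Draw 9: a1=4.704, a2=8.862, a3=0.300, a4=3.480, a0=17.346; τ=−ln(0.1257)/17.346=0.120 → t=0.611; u2·a0=0.3418·17.346=5.929; a1=4.704 < 5.929 ≤ a1+a2=13.566 → R2 fires; Q=2 Z=5 G=8 P=15
Draw 10: a1=5.040, a2=6.330, a3=0.200, a4=2.320, a0=13.890; τ=−ln(0.9686)/13.890=0.002 → t=0.613; u2·a0=0.2864·13.890=3.978 ≤ a1=5.040 → R1 fires; Q=3 Z=5 G=9 P=14
Draw 11: a1=4.704, a2=8.862, a3=0.300, a4=3.480, a0=17.346; τ=−ln(0.9135)/17.346=0.005 → t=0.618; u2·a0=0.7818·17.346=13.561; a1=4.704 < 13.561 ≤ a1+a2=13.566 → R2 fires; Q=2 Z=5 G=9 P=15
Draw 12: a1=5.040, a2=6.330, a3=0.200, a4=2.320, a0=13.890; τ=−ln(0.2259)/13.890=0.107 → t=0.726 > T=0.71: stop.
At T=0.71: Q=2 Z=5 G=9 P=15; the largest is P.

Dominant species at T: P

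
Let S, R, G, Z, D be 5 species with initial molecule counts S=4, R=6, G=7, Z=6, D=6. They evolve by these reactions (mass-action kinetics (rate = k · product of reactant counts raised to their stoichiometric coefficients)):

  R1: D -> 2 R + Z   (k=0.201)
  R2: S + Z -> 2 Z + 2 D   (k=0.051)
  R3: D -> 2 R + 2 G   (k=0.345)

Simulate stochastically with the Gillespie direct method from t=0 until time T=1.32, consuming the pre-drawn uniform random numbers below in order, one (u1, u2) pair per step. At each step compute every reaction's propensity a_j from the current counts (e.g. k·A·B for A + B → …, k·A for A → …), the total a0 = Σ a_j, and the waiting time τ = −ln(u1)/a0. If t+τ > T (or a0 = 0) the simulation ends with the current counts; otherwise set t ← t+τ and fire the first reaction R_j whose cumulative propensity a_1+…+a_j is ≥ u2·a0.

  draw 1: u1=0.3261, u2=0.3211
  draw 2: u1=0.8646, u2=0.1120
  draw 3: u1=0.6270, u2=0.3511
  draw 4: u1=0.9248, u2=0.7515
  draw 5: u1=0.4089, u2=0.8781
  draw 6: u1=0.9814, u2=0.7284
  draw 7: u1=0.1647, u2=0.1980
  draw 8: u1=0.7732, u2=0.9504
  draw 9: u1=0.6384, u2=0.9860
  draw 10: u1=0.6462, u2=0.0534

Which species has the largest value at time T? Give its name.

t=0.000: S=4 R=6 G=7 Z=6 D=6
Draw 1: a1=1.206, a2=1.224, a3=2.070, a0=4.500; τ=−ln(0.3261)/4.500=0.249 → t=0.249; u2·a0=0.3211·4.500=1.445; a1=1.206 < 1.445 ≤ a1+a2=2.430 → R2 fires; S=3 R=6 G=7 Z=7 D=8
Draw 2: a1=1.608, a2=1.071, a3=2.760, a0=5.439; τ=−ln(0.8646)/5.439=0.027 → t=0.276; u2·a0=0.1120·5.439=0.609 ≤ a1=1.608 → R1 fires; S=3 R=8 G=7 Z=8 D=7
Draw 3: a1=1.407, a2=1.224, a3=2.415, a0=5.046; τ=−ln(0.6270)/5.046=0.093 → t=0.368; u2·a0=0.3511·5.046=1.772; a1=1.407 < 1.772 ≤ a1+a2=2.631 → R2 fires; S=2 R=8 G=7 Z=9 D=9
Draw 4: a1=1.809, a2=0.918, a3=3.105, a0=5.832; τ=−ln(0.9248)/5.832=0.013 → t=0.382; u2·a0=0.7515·5.832=4.383; a1+a2=2.727 < 4.383 ≤ a1+…+a3=5.832 → R3 fires; S=2 R=10 G=9 Z=9 D=8
Draw 5: a1=1.608, a2=0.918, a3=2.760, a0=5.286; τ=−ln(0.4089)/5.286=0.169 → t=0.551; u2·a0=0.8781·5.286=4.642; a1+a2=2.526 < 4.642 ≤ a1+…+a3=5.286 → R3 fires; S=2 R=12 G=11 Z=9 D=7
Draw 6: a1=1.407, a2=0.918, a3=2.415, a0=4.740; τ=−ln(0.9814)/4.740=0.004 → t=0.555; u2·a0=0.7284·4.740=3.453; a1+a2=2.325 < 3.453 ≤ a1+…+a3=4.740 → R3 fires; S=2 R=14 G=13 Z=9 D=6
Draw 7: a1=1.206, a2=0.918, a3=2.070, a0=4.194; τ=−ln(0.1647)/4.194=0.430 → t=0.985; u2·a0=0.1980·4.194=0.830 ≤ a1=1.206 → R1 fires; S=2 R=16 G=13 Z=10 D=5
Draw 8: a1=1.005, a2=1.020, a3=1.725, a0=3.750; τ=−ln(0.7732)/3.750=0.069 → t=1.053; u2·a0=0.9504·3.750=3.564; a1+a2=2.025 < 3.564 ≤ a1+…+a3=3.750 → R3 fires; S=2 R=18 G=15 Z=10 D=4
Draw 9: a1=0.804, a2=1.020, a3=1.380, a0=3.204; τ=−ln(0.6384)/3.204=0.140 → t=1.194; u2·a0=0.9860·3.204=3.159; a1+a2=1.824 < 3.159 ≤ a1+…+a3=3.204 → R3 fires; S=2 R=20 G=17 Z=10 D=3
Draw 10: a1=0.603, a2=1.020, a3=1.035, a0=2.658; τ=−ln(0.6462)/2.658=0.164 → t=1.358 > T=1.32: stop.
At T=1.32: S=2 R=20 G=17 Z=10 D=3; the largest is R.

Dominant species at T: R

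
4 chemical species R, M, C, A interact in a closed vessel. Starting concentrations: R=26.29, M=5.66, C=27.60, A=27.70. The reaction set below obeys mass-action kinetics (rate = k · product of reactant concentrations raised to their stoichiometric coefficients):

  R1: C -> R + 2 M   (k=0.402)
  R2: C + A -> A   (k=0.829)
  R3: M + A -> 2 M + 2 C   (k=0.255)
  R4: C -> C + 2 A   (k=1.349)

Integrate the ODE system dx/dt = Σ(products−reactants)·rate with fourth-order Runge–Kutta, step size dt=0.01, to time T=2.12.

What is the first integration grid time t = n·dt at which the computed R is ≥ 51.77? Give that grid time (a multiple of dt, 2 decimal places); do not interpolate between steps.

RK4 with dt=0.01: 212 steps to T=2.12. Trajectory (selected grid times):
t=0.00: R=26.29 M=5.66 C=27.60 A=27.70
t=0.24: R=27.41 M=28.26 C=13.01 A=14.85
t=0.47: R=29.08 M=52.09 C=22.57 A=5.59
t=0.71: R=31.68 M=75.82 C=31.54 A=4.45
t=0.94: R=35.11 M=105.83 C=43.38 A=4.34
t=1.18: R=40.09 M=149.24 C=60.87 A=4.32
t=1.41: R=46.74 M=207.23 C=84.38 A=4.31
t=1.54: R=51.59 M=249.43 C=101.53 A=4.31
t=1.55: R=52.00 M=253.01 C=102.99 A=4.31
t=1.65: R=56.45 M=291.77 C=118.75 A=4.31
t=1.88: R=69.44 M=404.95 C=164.79 A=4.31
t=2.12: R=88.39 M=570.08 C=231.97 A=4.31
R(1.54)=51.587 < 51.77 but R(1.55)=51.998 ≥ 51.77, so the first grid time is t=1.55.

Threshold first reached at t = 1.55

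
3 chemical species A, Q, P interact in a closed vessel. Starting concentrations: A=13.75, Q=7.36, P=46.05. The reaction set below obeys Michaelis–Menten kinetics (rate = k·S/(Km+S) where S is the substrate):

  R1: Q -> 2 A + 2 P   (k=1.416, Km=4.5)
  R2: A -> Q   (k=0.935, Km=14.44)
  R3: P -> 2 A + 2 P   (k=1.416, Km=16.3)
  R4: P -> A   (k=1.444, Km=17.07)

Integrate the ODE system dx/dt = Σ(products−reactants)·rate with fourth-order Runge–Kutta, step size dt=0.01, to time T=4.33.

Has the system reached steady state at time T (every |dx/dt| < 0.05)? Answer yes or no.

Steady state at T: no

RK4 with dt=0.01: 433 steps to T=4.33. Trajectory (selected grid times):
t=0.00: A=13.75 Q=7.36 P=46.05
t=0.48: A=15.88 Q=7.17 P=46.89
t=0.96: A=17.98 Q=6.99 P=47.71
t=1.44: A=20.08 Q=6.84 P=48.53
t=1.92: A=22.16 Q=6.70 P=49.34
t=2.41: A=24.28 Q=6.57 P=50.17
t=2.89: A=26.34 Q=6.45 P=50.97
t=3.37: A=28.40 Q=6.34 P=51.76
t=3.85: A=30.45 Q=6.25 P=52.55
t=4.33: A=32.49 Q=6.16 P=53.33
Rates at T: R1=0.8184, R2=0.6473, R3=1.0845, R4=1.0939
dx/dt at T (Σ net stoichiometry × rate): A=+4.2524, Q=-0.1710, P=+1.6274
Largest |dx/dt| is |+4.2524| (A) ≥ 0.05 → not steady.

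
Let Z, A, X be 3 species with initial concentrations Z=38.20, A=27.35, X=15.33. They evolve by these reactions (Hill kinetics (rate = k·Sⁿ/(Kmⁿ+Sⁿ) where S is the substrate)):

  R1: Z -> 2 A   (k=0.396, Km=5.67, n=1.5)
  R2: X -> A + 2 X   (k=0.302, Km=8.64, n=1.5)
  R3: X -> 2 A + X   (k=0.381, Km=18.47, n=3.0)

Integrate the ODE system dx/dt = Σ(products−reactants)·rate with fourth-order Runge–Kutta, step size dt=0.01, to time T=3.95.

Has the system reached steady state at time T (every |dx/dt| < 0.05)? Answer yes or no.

RK4 with dt=0.01: 395 steps to T=3.95. Trajectory (selected grid times):
t=0.00: Z=38.20 A=27.35 X=15.33
t=0.44: Z=38.04 A=27.90 X=15.42
t=0.88: Z=37.87 A=28.44 X=15.52
t=1.32: Z=37.71 A=28.99 X=15.61
t=1.76: Z=37.54 A=29.54 X=15.71
t=2.19: Z=37.38 A=30.08 X=15.80
t=2.63: Z=37.22 A=30.64 X=15.89
t=3.07: Z=37.05 A=31.19 X=15.99
t=3.51: Z=36.89 A=31.75 X=16.08
t=3.95: Z=36.72 A=32.30 X=16.18
Rates at T: R1=0.3733, R2=0.2172, R3=0.1531
dx/dt at T (Σ net stoichiometry × rate): Z=-0.3733, A=+1.2702, X=+0.2172
Largest |dx/dt| is |+1.2702| (A) ≥ 0.05 → not steady.

Steady state at T: no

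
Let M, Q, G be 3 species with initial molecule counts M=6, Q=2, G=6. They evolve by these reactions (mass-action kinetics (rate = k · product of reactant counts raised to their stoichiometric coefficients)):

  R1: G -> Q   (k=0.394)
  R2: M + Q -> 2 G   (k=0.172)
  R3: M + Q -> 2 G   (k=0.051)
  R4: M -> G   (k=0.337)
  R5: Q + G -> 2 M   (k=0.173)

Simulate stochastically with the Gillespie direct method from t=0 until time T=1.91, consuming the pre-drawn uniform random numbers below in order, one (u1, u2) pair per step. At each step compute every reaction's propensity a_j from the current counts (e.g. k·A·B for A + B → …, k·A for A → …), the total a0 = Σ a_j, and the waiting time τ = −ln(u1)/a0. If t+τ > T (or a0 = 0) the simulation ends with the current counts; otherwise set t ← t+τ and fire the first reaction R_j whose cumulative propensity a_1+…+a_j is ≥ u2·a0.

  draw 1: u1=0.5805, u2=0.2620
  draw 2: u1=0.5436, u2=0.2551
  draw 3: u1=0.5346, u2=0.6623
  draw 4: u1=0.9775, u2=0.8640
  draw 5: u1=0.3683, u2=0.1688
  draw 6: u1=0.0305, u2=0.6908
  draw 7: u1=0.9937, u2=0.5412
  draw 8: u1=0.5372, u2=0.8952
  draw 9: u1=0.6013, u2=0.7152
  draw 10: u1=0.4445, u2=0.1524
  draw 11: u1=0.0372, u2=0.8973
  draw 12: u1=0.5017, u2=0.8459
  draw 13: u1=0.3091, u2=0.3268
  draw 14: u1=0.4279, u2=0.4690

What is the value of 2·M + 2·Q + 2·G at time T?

Value at T = 28

Check how each reaction changes W = 2·M + 2·Q + 2·G (weight of products minus weight of reactants):
R1: G -> Q: (2·1) − (2·1) = 2 − 2 = 0
R2: M + Q -> 2 G: (2·2) − (2·1 + 2·1) = 4 − 4 = 0
R3: M + Q -> 2 G: (2·2) − (2·1 + 2·1) = 4 − 4 = 0
R4: M -> G: (2·1) − (2·1) = 2 − 2 = 0
R5: Q + G -> 2 M: (2·2) − (2·1 + 2·1) = 4 − 4 = 0
Every reaction leaves W unchanged, so W is conserved and no simulation is needed: W(T) = W(0) = 2·6 + 2·2 + 2·6 = 28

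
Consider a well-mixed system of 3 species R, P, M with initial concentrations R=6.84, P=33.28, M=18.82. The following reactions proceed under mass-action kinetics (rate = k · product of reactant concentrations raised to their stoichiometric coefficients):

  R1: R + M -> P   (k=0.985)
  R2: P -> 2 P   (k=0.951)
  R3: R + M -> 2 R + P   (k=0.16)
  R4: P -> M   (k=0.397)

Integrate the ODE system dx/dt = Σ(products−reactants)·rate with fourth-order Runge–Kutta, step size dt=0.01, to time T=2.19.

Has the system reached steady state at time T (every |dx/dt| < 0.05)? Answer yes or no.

RK4 with dt=0.01: 219 steps to T=2.19. Trajectory (selected grid times):
t=0.00: R=6.84 P=33.28 M=18.82
t=0.24: R=0.41 P=47.85 M=13.94
t=0.49: R=0.01 P=55.57 M=18.53
t=0.73: R=0.00 P=63.49 M=24.17
t=0.97: R=0.00 P=72.52 M=30.64
t=1.22: R=0.00 P=83.29 M=38.36
t=1.46: R=0.00 P=95.14 M=46.85
t=1.70: R=0.00 P=108.67 M=56.55
t=1.95: R=0.00 P=124.81 M=68.11
t=2.19: R=0.00 P=142.56 M=80.83
Rates at T: R1=0.0000, R2=135.5711, R3=0.0000, R4=56.5949
dx/dt at T (Σ net stoichiometry × rate): R=-0.0000, P=+78.9762, M=+56.5949
Largest |dx/dt| is |+78.9762| (P) ≥ 0.05 → not steady.

Steady state at T: no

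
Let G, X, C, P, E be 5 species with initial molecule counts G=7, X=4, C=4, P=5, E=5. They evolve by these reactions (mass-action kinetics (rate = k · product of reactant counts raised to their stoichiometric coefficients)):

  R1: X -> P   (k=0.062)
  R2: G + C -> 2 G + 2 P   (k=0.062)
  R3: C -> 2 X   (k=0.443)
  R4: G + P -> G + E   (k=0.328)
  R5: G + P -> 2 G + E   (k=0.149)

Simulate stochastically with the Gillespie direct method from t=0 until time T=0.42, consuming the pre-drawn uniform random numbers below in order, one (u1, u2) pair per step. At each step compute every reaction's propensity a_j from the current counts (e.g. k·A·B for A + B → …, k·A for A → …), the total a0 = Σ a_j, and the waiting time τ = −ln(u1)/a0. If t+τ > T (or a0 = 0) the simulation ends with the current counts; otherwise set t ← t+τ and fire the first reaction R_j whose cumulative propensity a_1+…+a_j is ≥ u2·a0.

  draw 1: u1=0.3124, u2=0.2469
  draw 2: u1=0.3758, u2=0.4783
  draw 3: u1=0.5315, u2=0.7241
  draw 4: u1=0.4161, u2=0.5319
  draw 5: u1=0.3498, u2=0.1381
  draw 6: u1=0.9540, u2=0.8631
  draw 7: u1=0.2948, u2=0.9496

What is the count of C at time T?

C at T = 3

t=0.000: G=7 X=4 C=4 P=5 E=5
Draw 1: a1=0.248, a2=1.736, a3=1.772, a4=11.480, a5=5.215, a0=20.451; τ=−ln(0.3124)/20.451=0.057 → t=0.057; u2·a0=0.2469·20.451=5.049; a1+…+a3=3.756 < 5.049 ≤ a1+…+a4=15.236 → R4 fires; G=7 X=4 C=4 P=4 E=6
Draw 2: a1=0.248, a2=1.736, a3=1.772, a4=9.184, a5=4.172, a0=17.112; τ=−ln(0.3758)/17.112=0.057 → t=0.114; u2·a0=0.4783·17.112=8.185; a1+…+a3=3.756 < 8.185 ≤ a1+…+a4=12.940 → R4 fires; G=7 X=4 C=4 P=3 E=7
Draw 3: a1=0.248, a2=1.736, a3=1.772, a4=6.888, a5=3.129, a0=13.773; τ=−ln(0.5315)/13.773=0.046 → t=0.160; u2·a0=0.7241·13.773=9.973; a1+…+a3=3.756 < 9.973 ≤ a1+…+a4=10.644 → R4 fires; G=7 X=4 C=4 P=2 E=8
Draw 4: a1=0.248, a2=1.736, a3=1.772, a4=4.592, a5=2.086, a0=10.434; τ=−ln(0.4161)/10.434=0.084 → t=0.244; u2·a0=0.5319·10.434=5.550; a1+…+a3=3.756 < 5.550 ≤ a1+…+a4=8.348 → R4 fires; G=7 X=4 C=4 P=1 E=9
Draw 5: a1=0.248, a2=1.736, a3=1.772, a4=2.296, a5=1.043, a0=7.095; τ=−ln(0.3498)/7.095=0.148 → t=0.392; u2·a0=0.1381·7.095=0.980; a1=0.248 < 0.980 ≤ a1+a2=1.984 → R2 fires; G=8 X=4 C=3 P=3 E=9
Draw 6: a1=0.248, a2=1.488, a3=1.329, a4=7.872, a5=3.576, a0=14.513; τ=−ln(0.9540)/14.513=0.003 → t=0.395; u2·a0=0.8631·14.513=12.526; a1+…+a4=10.937 < 12.526 ≤ a1+…+a5=14.513 → R5 fires; G=9 X=4 C=3 P=2 E=10
Draw 7: a1=0.248, a2=1.674, a3=1.329, a4=5.904, a5=2.682, a0=11.837; τ=−ln(0.2948)/11.837=0.103 → t=0.498 > T=0.42: stop.
Read off C at T=0.42: 3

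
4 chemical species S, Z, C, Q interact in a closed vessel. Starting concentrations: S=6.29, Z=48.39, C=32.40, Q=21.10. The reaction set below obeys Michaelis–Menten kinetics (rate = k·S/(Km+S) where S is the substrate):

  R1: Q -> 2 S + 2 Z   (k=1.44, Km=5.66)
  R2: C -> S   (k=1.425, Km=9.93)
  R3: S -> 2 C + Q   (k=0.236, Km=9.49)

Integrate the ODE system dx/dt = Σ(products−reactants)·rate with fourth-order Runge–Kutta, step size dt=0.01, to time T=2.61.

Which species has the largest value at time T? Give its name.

RK4 with dt=0.01: 261 steps to T=2.61. Trajectory (selected grid times):
t=0.00: S=6.29 Z=48.39 C=32.40 Q=21.10
t=0.29: S=7.24 Z=49.05 C=32.14 Q=20.80
t=0.58: S=8.18 Z=49.70 C=31.89 Q=20.50
t=0.87: S=9.11 Z=50.36 C=31.64 Q=20.21
t=1.16: S=10.04 Z=51.01 C=31.39 Q=19.92
t=1.45: S=10.97 Z=51.66 C=31.15 Q=19.63
t=1.74: S=11.89 Z=52.30 C=30.91 Q=19.34
t=2.03: S=12.81 Z=52.95 C=30.68 Q=19.06
t=2.32: S=13.73 Z=53.59 C=30.44 Q=18.78
t=2.61: S=14.64 Z=54.23 C=30.22 Q=18.50
At T=2.61: S=14.64 Z=54.23 C=30.22 Q=18.50; the largest is Z.

Dominant species at T: Z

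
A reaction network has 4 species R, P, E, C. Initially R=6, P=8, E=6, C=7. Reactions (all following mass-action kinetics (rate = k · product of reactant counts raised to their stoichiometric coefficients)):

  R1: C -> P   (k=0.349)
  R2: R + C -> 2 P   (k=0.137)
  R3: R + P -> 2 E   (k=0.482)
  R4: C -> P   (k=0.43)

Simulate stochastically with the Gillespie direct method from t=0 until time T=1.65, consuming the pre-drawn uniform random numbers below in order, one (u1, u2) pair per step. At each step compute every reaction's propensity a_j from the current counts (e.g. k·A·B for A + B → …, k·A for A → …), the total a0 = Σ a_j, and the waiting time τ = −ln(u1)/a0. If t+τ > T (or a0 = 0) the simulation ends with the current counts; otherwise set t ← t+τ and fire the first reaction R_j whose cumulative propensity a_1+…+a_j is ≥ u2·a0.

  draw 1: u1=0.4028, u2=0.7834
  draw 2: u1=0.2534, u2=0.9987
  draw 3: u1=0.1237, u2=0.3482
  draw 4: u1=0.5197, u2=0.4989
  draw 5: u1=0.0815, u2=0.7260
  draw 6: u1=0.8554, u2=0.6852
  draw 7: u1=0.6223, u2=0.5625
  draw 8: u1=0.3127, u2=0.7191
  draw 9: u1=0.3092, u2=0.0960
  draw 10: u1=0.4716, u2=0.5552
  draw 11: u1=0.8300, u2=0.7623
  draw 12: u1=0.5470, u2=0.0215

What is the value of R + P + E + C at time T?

Check how each reaction changes W = R + P + E + C (weight of products minus weight of reactants):
R1: C -> P: (1·1) − (1·1) = 1 − 1 = 0
R2: R + C -> 2 P: (1·2) − (1·1 + 1·1) = 2 − 2 = 0
R3: R + P -> 2 E: (1·2) − (1·1 + 1·1) = 2 − 2 = 0
R4: C -> P: (1·1) − (1·1) = 1 − 1 = 0
Every reaction leaves W unchanged, so W is conserved and no simulation is needed: W(T) = W(0) = 6 + 8 + 6 + 7 = 27

Value at T = 27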